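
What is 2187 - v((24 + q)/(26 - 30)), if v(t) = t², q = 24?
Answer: 2043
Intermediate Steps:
2187 - v((24 + q)/(26 - 30)) = 2187 - ((24 + 24)/(26 - 30))² = 2187 - (48/(-4))² = 2187 - (48*(-¼))² = 2187 - 1*(-12)² = 2187 - 1*144 = 2187 - 144 = 2043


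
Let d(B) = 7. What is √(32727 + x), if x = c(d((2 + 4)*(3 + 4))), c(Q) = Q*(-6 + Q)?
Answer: √32734 ≈ 180.93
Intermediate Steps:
x = 7 (x = 7*(-6 + 7) = 7*1 = 7)
√(32727 + x) = √(32727 + 7) = √32734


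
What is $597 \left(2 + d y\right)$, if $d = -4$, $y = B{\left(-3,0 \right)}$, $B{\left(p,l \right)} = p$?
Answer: $8358$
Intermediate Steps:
$y = -3$
$597 \left(2 + d y\right) = 597 \left(2 - -12\right) = 597 \left(2 + 12\right) = 597 \cdot 14 = 8358$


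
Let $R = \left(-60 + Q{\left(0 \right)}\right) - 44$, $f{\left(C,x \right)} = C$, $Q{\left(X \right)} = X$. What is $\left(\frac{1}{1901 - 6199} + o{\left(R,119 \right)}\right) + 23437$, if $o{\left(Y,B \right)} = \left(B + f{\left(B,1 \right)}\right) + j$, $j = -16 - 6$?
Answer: $\frac{101660593}{4298} \approx 23653.0$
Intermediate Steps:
$j = -22$ ($j = -16 - 6 = -22$)
$R = -104$ ($R = \left(-60 + 0\right) - 44 = -60 - 44 = -104$)
$o{\left(Y,B \right)} = -22 + 2 B$ ($o{\left(Y,B \right)} = \left(B + B\right) - 22 = 2 B - 22 = -22 + 2 B$)
$\left(\frac{1}{1901 - 6199} + o{\left(R,119 \right)}\right) + 23437 = \left(\frac{1}{1901 - 6199} + \left(-22 + 2 \cdot 119\right)\right) + 23437 = \left(\frac{1}{-4298} + \left(-22 + 238\right)\right) + 23437 = \left(- \frac{1}{4298} + 216\right) + 23437 = \frac{928367}{4298} + 23437 = \frac{101660593}{4298}$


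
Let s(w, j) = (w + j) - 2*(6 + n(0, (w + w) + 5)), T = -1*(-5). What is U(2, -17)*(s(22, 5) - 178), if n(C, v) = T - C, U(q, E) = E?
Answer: 2941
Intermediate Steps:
T = 5
n(C, v) = 5 - C
s(w, j) = -22 + j + w (s(w, j) = (w + j) - 2*(6 + (5 - 1*0)) = (j + w) - 2*(6 + (5 + 0)) = (j + w) - 2*(6 + 5) = (j + w) - 2*11 = (j + w) - 22 = -22 + j + w)
U(2, -17)*(s(22, 5) - 178) = -17*((-22 + 5 + 22) - 178) = -17*(5 - 178) = -17*(-173) = 2941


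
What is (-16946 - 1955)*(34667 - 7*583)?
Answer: -578105986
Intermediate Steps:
(-16946 - 1955)*(34667 - 7*583) = -18901*(34667 - 4081) = -18901*30586 = -578105986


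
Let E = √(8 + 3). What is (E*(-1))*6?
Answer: -6*√11 ≈ -19.900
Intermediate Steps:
E = √11 ≈ 3.3166
(E*(-1))*6 = (√11*(-1))*6 = -√11*6 = -6*√11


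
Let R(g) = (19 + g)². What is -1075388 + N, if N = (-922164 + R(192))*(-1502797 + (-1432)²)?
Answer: -480797607149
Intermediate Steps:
N = -480796531761 (N = (-922164 + (19 + 192)²)*(-1502797 + (-1432)²) = (-922164 + 211²)*(-1502797 + 2050624) = (-922164 + 44521)*547827 = -877643*547827 = -480796531761)
-1075388 + N = -1075388 - 480796531761 = -480797607149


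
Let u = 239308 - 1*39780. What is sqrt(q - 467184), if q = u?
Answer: 2*I*sqrt(66914) ≈ 517.35*I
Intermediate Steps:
u = 199528 (u = 239308 - 39780 = 199528)
q = 199528
sqrt(q - 467184) = sqrt(199528 - 467184) = sqrt(-267656) = 2*I*sqrt(66914)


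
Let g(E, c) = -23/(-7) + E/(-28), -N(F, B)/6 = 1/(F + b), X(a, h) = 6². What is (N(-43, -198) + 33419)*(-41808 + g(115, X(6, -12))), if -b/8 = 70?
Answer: -1123356373141/804 ≈ -1.3972e+9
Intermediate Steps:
b = -560 (b = -8*70 = -560)
X(a, h) = 36
N(F, B) = -6/(-560 + F) (N(F, B) = -6/(F - 560) = -6/(-560 + F))
g(E, c) = 23/7 - E/28 (g(E, c) = -23*(-⅐) + E*(-1/28) = 23/7 - E/28)
(N(-43, -198) + 33419)*(-41808 + g(115, X(6, -12))) = (-6/(-560 - 43) + 33419)*(-41808 + (23/7 - 1/28*115)) = (-6/(-603) + 33419)*(-41808 + (23/7 - 115/28)) = (-6*(-1/603) + 33419)*(-41808 - 23/28) = (2/201 + 33419)*(-1170647/28) = (6717221/201)*(-1170647/28) = -1123356373141/804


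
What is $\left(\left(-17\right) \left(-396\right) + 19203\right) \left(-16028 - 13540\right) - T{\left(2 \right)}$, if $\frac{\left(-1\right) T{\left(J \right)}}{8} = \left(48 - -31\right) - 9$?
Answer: $-766845520$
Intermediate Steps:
$T{\left(J \right)} = -560$ ($T{\left(J \right)} = - 8 \left(\left(48 - -31\right) - 9\right) = - 8 \left(\left(48 + 31\right) - 9\right) = - 8 \left(79 - 9\right) = \left(-8\right) 70 = -560$)
$\left(\left(-17\right) \left(-396\right) + 19203\right) \left(-16028 - 13540\right) - T{\left(2 \right)} = \left(\left(-17\right) \left(-396\right) + 19203\right) \left(-16028 - 13540\right) - -560 = \left(6732 + 19203\right) \left(-29568\right) + 560 = 25935 \left(-29568\right) + 560 = -766846080 + 560 = -766845520$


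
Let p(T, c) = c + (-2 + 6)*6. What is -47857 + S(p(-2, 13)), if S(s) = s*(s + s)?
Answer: -45119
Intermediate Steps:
p(T, c) = 24 + c (p(T, c) = c + 4*6 = c + 24 = 24 + c)
S(s) = 2*s**2 (S(s) = s*(2*s) = 2*s**2)
-47857 + S(p(-2, 13)) = -47857 + 2*(24 + 13)**2 = -47857 + 2*37**2 = -47857 + 2*1369 = -47857 + 2738 = -45119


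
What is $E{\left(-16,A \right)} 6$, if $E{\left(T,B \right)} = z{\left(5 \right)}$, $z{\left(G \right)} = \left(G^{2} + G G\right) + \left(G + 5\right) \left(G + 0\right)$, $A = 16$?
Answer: $600$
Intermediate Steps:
$z{\left(G \right)} = 2 G^{2} + G \left(5 + G\right)$ ($z{\left(G \right)} = \left(G^{2} + G^{2}\right) + \left(5 + G\right) G = 2 G^{2} + G \left(5 + G\right)$)
$E{\left(T,B \right)} = 100$ ($E{\left(T,B \right)} = 5 \left(5 + 3 \cdot 5\right) = 5 \left(5 + 15\right) = 5 \cdot 20 = 100$)
$E{\left(-16,A \right)} 6 = 100 \cdot 6 = 600$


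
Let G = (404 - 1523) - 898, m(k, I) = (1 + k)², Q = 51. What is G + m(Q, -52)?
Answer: 687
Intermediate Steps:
G = -2017 (G = -1119 - 898 = -2017)
G + m(Q, -52) = -2017 + (1 + 51)² = -2017 + 52² = -2017 + 2704 = 687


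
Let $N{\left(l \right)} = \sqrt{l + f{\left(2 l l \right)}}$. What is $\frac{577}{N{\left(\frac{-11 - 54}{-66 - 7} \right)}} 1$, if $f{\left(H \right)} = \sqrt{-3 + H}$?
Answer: $\frac{577 \sqrt{73}}{\sqrt{65 + i \sqrt{7537}}} \approx 423.32 - 211.88 i$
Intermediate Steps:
$N{\left(l \right)} = \sqrt{l + \sqrt{-3 + 2 l^{2}}}$ ($N{\left(l \right)} = \sqrt{l + \sqrt{-3 + 2 l l}} = \sqrt{l + \sqrt{-3 + 2 l^{2}}}$)
$\frac{577}{N{\left(\frac{-11 - 54}{-66 - 7} \right)}} 1 = \frac{577}{\sqrt{\frac{-11 - 54}{-66 - 7} + \sqrt{-3 + 2 \left(\frac{-11 - 54}{-66 - 7}\right)^{2}}}} \cdot 1 = \frac{577}{\sqrt{- \frac{65}{-73} + \sqrt{-3 + 2 \left(- \frac{65}{-73}\right)^{2}}}} \cdot 1 = \frac{577}{\sqrt{\left(-65\right) \left(- \frac{1}{73}\right) + \sqrt{-3 + 2 \left(\left(-65\right) \left(- \frac{1}{73}\right)\right)^{2}}}} \cdot 1 = \frac{577}{\sqrt{\frac{65}{73} + \sqrt{-3 + 2 \left(\frac{65}{73}\right)^{2}}}} \cdot 1 = \frac{577}{\sqrt{\frac{65}{73} + \sqrt{-3 + 2 \cdot \frac{4225}{5329}}}} \cdot 1 = \frac{577}{\sqrt{\frac{65}{73} + \sqrt{-3 + \frac{8450}{5329}}}} \cdot 1 = \frac{577}{\sqrt{\frac{65}{73} + \sqrt{- \frac{7537}{5329}}}} \cdot 1 = \frac{577}{\sqrt{\frac{65}{73} + \frac{i \sqrt{7537}}{73}}} \cdot 1 = \frac{577}{\sqrt{\frac{65}{73} + \frac{i \sqrt{7537}}{73}}}$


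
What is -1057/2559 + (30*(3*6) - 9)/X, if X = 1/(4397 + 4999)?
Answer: 12767556227/2559 ≈ 4.9893e+6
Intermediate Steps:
X = 1/9396 ≈ 0.00010643
-1057/2559 + (30*(3*6) - 9)/X = -1057/2559 + (30*(3*6) - 9)/(1/9396) = -1057*1/2559 + (30*18 - 9)*9396 = -1057/2559 + (540 - 9)*9396 = -1057/2559 + 531*9396 = -1057/2559 + 4989276 = 12767556227/2559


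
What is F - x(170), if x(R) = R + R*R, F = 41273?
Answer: 12203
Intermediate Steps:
x(R) = R + R²
F - x(170) = 41273 - 170*(1 + 170) = 41273 - 170*171 = 41273 - 1*29070 = 41273 - 29070 = 12203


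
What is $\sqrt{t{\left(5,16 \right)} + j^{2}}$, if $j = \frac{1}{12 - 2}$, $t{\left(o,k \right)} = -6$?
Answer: $\frac{i \sqrt{599}}{10} \approx 2.4474 i$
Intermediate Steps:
$j = \frac{1}{10} \approx 0.1$
$\sqrt{t{\left(5,16 \right)} + j^{2}} = \sqrt{-6 + \left(\frac{1}{10}\right)^{2}} = \sqrt{-6 + \frac{1}{100}} = \sqrt{- \frac{599}{100}} = \frac{i \sqrt{599}}{10}$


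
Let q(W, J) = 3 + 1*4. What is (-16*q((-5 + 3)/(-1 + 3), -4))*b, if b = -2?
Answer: 224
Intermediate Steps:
q(W, J) = 7 (q(W, J) = 3 + 4 = 7)
(-16*q((-5 + 3)/(-1 + 3), -4))*b = -16*7*(-2) = -112*(-2) = 224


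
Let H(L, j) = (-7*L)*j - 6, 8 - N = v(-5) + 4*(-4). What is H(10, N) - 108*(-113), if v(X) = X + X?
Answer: 9818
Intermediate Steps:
v(X) = 2*X
N = 34 (N = 8 - (2*(-5) + 4*(-4)) = 8 - (-10 - 16) = 8 - 1*(-26) = 8 + 26 = 34)
H(L, j) = -6 - 7*L*j (H(L, j) = -7*L*j - 6 = -6 - 7*L*j)
H(10, N) - 108*(-113) = (-6 - 7*10*34) - 108*(-113) = (-6 - 2380) + 12204 = -2386 + 12204 = 9818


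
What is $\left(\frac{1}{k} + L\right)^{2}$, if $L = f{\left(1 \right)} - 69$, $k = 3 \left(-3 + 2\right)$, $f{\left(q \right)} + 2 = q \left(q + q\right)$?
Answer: $\frac{43264}{9} \approx 4807.1$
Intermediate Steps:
$f{\left(q \right)} = -2 + 2 q^{2}$ ($f{\left(q \right)} = -2 + q \left(q + q\right) = -2 + q 2 q = -2 + 2 q^{2}$)
$k = -3$ ($k = 3 \left(-1\right) = -3$)
$L = -69$ ($L = \left(-2 + 2 \cdot 1^{2}\right) - 69 = \left(-2 + 2 \cdot 1\right) - 69 = \left(-2 + 2\right) - 69 = 0 - 69 = -69$)
$\left(\frac{1}{k} + L\right)^{2} = \left(\frac{1}{-3} - 69\right)^{2} = \left(- \frac{1}{3} - 69\right)^{2} = \left(- \frac{208}{3}\right)^{2} = \frac{43264}{9}$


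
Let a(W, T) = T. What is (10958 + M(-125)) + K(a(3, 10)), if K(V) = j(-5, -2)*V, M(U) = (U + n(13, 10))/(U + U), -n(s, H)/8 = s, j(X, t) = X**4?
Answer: 4302229/250 ≈ 17209.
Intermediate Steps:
n(s, H) = -8*s
M(U) = (-104 + U)/(2*U) (M(U) = (U - 8*13)/(U + U) = (U - 104)/((2*U)) = (-104 + U)*(1/(2*U)) = (-104 + U)/(2*U))
K(V) = 625*V (K(V) = (-5)**4*V = 625*V)
(10958 + M(-125)) + K(a(3, 10)) = (10958 + (1/2)*(-104 - 125)/(-125)) + 625*10 = (10958 + (1/2)*(-1/125)*(-229)) + 6250 = (10958 + 229/250) + 6250 = 2739729/250 + 6250 = 4302229/250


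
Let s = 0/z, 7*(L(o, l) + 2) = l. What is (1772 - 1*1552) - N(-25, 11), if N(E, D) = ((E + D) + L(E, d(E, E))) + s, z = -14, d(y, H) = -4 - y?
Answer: 233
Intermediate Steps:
L(o, l) = -2 + l/7
s = 0 (s = 0/(-14) = 0*(-1/14) = 0)
N(E, D) = -18/7 + D + 6*E/7 (N(E, D) = ((E + D) + (-2 + (-4 - E)/7)) + 0 = ((D + E) + (-2 + (-4/7 - E/7))) + 0 = ((D + E) + (-18/7 - E/7)) + 0 = (-18/7 + D + 6*E/7) + 0 = -18/7 + D + 6*E/7)
(1772 - 1*1552) - N(-25, 11) = (1772 - 1*1552) - (-18/7 + 11 + (6/7)*(-25)) = (1772 - 1552) - (-18/7 + 11 - 150/7) = 220 - 1*(-13) = 220 + 13 = 233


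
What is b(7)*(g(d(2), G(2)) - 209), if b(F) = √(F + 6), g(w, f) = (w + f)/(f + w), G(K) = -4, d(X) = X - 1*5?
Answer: -208*√13 ≈ -749.96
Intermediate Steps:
d(X) = -5 + X (d(X) = X - 5 = -5 + X)
g(w, f) = 1 (g(w, f) = (f + w)/(f + w) = 1)
b(F) = √(6 + F)
b(7)*(g(d(2), G(2)) - 209) = √(6 + 7)*(1 - 209) = √13*(-208) = -208*√13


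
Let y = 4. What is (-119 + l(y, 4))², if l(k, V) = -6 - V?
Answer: 16641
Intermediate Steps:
(-119 + l(y, 4))² = (-119 + (-6 - 1*4))² = (-119 + (-6 - 4))² = (-119 - 10)² = (-129)² = 16641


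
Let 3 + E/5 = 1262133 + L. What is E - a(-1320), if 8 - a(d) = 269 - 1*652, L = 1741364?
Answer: 15017079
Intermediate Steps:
a(d) = 391 (a(d) = 8 - (269 - 1*652) = 8 - (269 - 652) = 8 - 1*(-383) = 8 + 383 = 391)
E = 15017470 (E = -15 + 5*(1262133 + 1741364) = -15 + 5*3003497 = -15 + 15017485 = 15017470)
E - a(-1320) = 15017470 - 1*391 = 15017470 - 391 = 15017079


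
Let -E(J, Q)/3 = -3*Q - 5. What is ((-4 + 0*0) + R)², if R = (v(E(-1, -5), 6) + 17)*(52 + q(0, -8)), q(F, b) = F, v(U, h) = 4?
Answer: 1183744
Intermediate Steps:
E(J, Q) = 15 + 9*Q (E(J, Q) = -3*(-3*Q - 5) = -3*(-5 - 3*Q) = 15 + 9*Q)
R = 1092 (R = (4 + 17)*(52 + 0) = 21*52 = 1092)
((-4 + 0*0) + R)² = ((-4 + 0*0) + 1092)² = ((-4 + 0) + 1092)² = (-4 + 1092)² = 1088² = 1183744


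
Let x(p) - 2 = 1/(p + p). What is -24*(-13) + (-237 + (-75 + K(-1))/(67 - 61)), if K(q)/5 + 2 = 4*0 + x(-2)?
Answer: 1495/24 ≈ 62.292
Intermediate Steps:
x(p) = 2 + 1/(2*p) (x(p) = 2 + 1/(p + p) = 2 + 1/(2*p))
K(q) = -5/4 (K(q) = -10 + 5*(4*0 + (2 + (1/2)/(-2))) = -10 + 5*(0 + (2 + (1/2)*(-1/2))) = -10 + 5*(0 + (2 - 1/4)) = -10 + 5*(0 + 7/4) = -10 + 5*(7/4) = -10 + 35/4 = -5/4)
-24*(-13) + (-237 + (-75 + K(-1))/(67 - 61)) = -24*(-13) + (-237 + (-75 - 5/4)/(67 - 61)) = 312 + (-237 - 305/4/6) = 312 + (-237 - 305/4*1/6) = 312 + (-237 - 305/24) = 312 - 5993/24 = 1495/24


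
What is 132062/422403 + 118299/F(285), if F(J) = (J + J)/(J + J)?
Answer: 49969984559/422403 ≈ 1.1830e+5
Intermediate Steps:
F(J) = 1 (F(J) = (2*J)/((2*J)) = (2*J)*(1/(2*J)) = 1)
132062/422403 + 118299/F(285) = 132062/422403 + 118299/1 = 132062*(1/422403) + 118299*1 = 132062/422403 + 118299 = 49969984559/422403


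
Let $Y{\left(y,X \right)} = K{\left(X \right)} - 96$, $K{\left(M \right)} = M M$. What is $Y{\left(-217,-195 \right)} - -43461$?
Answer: $81390$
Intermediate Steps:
$K{\left(M \right)} = M^{2}$
$Y{\left(y,X \right)} = -96 + X^{2}$ ($Y{\left(y,X \right)} = X^{2} - 96 = -96 + X^{2}$)
$Y{\left(-217,-195 \right)} - -43461 = \left(-96 + \left(-195\right)^{2}\right) - -43461 = \left(-96 + 38025\right) + 43461 = 37929 + 43461 = 81390$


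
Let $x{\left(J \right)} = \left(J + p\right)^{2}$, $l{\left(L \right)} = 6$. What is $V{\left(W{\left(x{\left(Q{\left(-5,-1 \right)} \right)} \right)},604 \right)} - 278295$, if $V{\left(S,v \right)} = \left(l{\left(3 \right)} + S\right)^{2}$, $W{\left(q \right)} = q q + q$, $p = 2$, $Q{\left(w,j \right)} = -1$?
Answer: $-278231$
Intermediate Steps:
$x{\left(J \right)} = \left(2 + J\right)^{2}$ ($x{\left(J \right)} = \left(J + 2\right)^{2} = \left(2 + J\right)^{2}$)
$W{\left(q \right)} = q + q^{2}$ ($W{\left(q \right)} = q^{2} + q = q + q^{2}$)
$V{\left(S,v \right)} = \left(6 + S\right)^{2}$
$V{\left(W{\left(x{\left(Q{\left(-5,-1 \right)} \right)} \right)},604 \right)} - 278295 = \left(6 + \left(2 - 1\right)^{2} \left(1 + \left(2 - 1\right)^{2}\right)\right)^{2} - 278295 = \left(6 + 1^{2} \left(1 + 1^{2}\right)\right)^{2} - 278295 = \left(6 + 1 \left(1 + 1\right)\right)^{2} - 278295 = \left(6 + 1 \cdot 2\right)^{2} - 278295 = \left(6 + 2\right)^{2} - 278295 = 8^{2} - 278295 = 64 - 278295 = -278231$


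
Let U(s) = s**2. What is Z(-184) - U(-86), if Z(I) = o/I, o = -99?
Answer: -1360765/184 ≈ -7395.5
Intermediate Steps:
Z(I) = -99/I
Z(-184) - U(-86) = -99/(-184) - 1*(-86)**2 = -99*(-1/184) - 1*7396 = 99/184 - 7396 = -1360765/184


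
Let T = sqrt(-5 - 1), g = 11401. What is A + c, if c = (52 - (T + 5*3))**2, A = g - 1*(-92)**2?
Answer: 4300 - 74*I*sqrt(6) ≈ 4300.0 - 181.26*I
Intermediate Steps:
T = I*sqrt(6) (T = sqrt(-6) = I*sqrt(6) ≈ 2.4495*I)
A = 2937 (A = 11401 - 1*(-92)**2 = 11401 - 1*8464 = 11401 - 8464 = 2937)
c = (37 - I*sqrt(6))**2 (c = (52 - (I*sqrt(6) + 5*3))**2 = (52 - (I*sqrt(6) + 15))**2 = (52 - (15 + I*sqrt(6)))**2 = (52 + (-15 - I*sqrt(6)))**2 = (37 - I*sqrt(6))**2 ≈ 1363.0 - 181.26*I)
A + c = 2937 + (37 - I*sqrt(6))**2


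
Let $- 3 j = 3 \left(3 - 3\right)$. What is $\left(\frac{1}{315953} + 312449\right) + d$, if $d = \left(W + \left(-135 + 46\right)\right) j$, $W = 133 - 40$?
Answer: $\frac{98719198898}{315953} \approx 3.1245 \cdot 10^{5}$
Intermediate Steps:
$j = 0$ ($j = - \frac{3 \left(3 - 3\right)}{3} = - \frac{3 \cdot 0}{3} = \left(- \frac{1}{3}\right) 0 = 0$)
$W = 93$
$d = 0$ ($d = \left(93 + \left(-135 + 46\right)\right) 0 = \left(93 - 89\right) 0 = 4 \cdot 0 = 0$)
$\left(\frac{1}{315953} + 312449\right) + d = \left(\frac{1}{315953} + 312449\right) + 0 = \frac{98719198898}{315953} + 0 = \frac{98719198898}{315953}$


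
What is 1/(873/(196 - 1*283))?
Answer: -29/291 ≈ -0.099656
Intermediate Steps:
1/(873/(196 - 1*283)) = 1/(873/(196 - 283)) = 1/(873/(-87)) = 1/(873*(-1/87)) = 1/(-291/29) = -29/291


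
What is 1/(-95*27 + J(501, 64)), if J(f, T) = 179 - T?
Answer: -1/2450 ≈ -0.00040816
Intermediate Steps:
1/(-95*27 + J(501, 64)) = 1/(-95*27 + (179 - 1*64)) = 1/(-2565 + (179 - 64)) = 1/(-2565 + 115) = 1/(-2450) = -1/2450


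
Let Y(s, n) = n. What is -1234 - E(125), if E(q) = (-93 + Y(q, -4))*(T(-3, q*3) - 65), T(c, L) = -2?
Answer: -7733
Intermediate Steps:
E(q) = 6499 (E(q) = (-93 - 4)*(-2 - 65) = -97*(-67) = 6499)
-1234 - E(125) = -1234 - 1*6499 = -1234 - 6499 = -7733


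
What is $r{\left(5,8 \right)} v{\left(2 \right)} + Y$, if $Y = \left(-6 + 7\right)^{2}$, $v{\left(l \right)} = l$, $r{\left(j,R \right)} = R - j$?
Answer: $7$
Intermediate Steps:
$Y = 1$ ($Y = 1^{2} = 1$)
$r{\left(5,8 \right)} v{\left(2 \right)} + Y = \left(8 - 5\right) 2 + 1 = 3 \cdot 2 + 1 = 6 + 1 = 7$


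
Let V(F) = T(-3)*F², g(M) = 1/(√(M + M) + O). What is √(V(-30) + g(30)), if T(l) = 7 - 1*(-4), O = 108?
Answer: √(2138402 + 39600*√15)/(2*√(54 + √15)) ≈ 99.499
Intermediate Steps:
T(l) = 11 (T(l) = 7 + 4 = 11)
g(M) = 1/(108 + √2*√M) (g(M) = 1/(√(M + M) + 108) = 1/(√(2*M) + 108) = 1/(√2*√M + 108) = 1/(108 + √2*√M))
V(F) = 11*F²
√(V(-30) + g(30)) = √(11*(-30)² + 1/(108 + √2*√30)) = √(11*900 + 1/(108 + 2*√15)) = √(9900 + 1/(108 + 2*√15))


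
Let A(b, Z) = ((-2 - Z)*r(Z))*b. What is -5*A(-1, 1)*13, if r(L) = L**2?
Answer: -195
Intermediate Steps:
A(b, Z) = b*Z**2*(-2 - Z) (A(b, Z) = ((-2 - Z)*Z**2)*b = (Z**2*(-2 - Z))*b = b*Z**2*(-2 - Z))
-5*A(-1, 1)*13 = -(-5)*(-1)*1**2*(2 + 1)*13 = -(-5)*(-1)*3*13 = -5*3*13 = -15*13 = -195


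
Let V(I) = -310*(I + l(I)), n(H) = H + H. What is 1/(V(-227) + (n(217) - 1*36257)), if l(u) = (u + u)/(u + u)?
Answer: 1/34237 ≈ 2.9208e-5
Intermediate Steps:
n(H) = 2*H
l(u) = 1 (l(u) = (2*u)/((2*u)) = (2*u)*(1/(2*u)) = 1)
V(I) = -310 - 310*I (V(I) = -310*(I + 1) = -310*(1 + I) = -310 - 310*I)
1/(V(-227) + (n(217) - 1*36257)) = 1/((-310 - 310*(-227)) + (2*217 - 1*36257)) = 1/((-310 + 70370) + (434 - 36257)) = 1/(70060 - 35823) = 1/34237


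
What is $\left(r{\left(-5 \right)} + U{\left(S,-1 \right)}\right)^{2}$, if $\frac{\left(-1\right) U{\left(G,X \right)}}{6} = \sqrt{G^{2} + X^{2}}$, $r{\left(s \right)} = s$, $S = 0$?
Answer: $121$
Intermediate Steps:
$U{\left(G,X \right)} = - 6 \sqrt{G^{2} + X^{2}}$
$\left(r{\left(-5 \right)} + U{\left(S,-1 \right)}\right)^{2} = \left(-5 - 6 \sqrt{0^{2} + \left(-1\right)^{2}}\right)^{2} = \left(-5 - 6 \sqrt{0 + 1}\right)^{2} = \left(-5 - 6 \sqrt{1}\right)^{2} = \left(-5 - 6\right)^{2} = \left(-11\right)^{2} = 121$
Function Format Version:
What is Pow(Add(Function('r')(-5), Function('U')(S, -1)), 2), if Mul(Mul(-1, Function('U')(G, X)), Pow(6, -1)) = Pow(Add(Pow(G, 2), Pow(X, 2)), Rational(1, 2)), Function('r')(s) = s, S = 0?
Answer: 121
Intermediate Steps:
Function('U')(G, X) = Mul(-6, Pow(Add(Pow(G, 2), Pow(X, 2)), Rational(1, 2)))
Pow(Add(Function('r')(-5), Function('U')(S, -1)), 2) = Pow(Add(-5, Mul(-6, Pow(Add(Pow(0, 2), Pow(-1, 2)), Rational(1, 2)))), 2) = Pow(Add(-5, Mul(-6, Pow(Add(0, 1), Rational(1, 2)))), 2) = Pow(Add(-5, Mul(-6, Pow(1, Rational(1, 2)))), 2) = Pow(Add(-5, Mul(-6, 1)), 2) = Pow(Add(-5, -6), 2) = Pow(-11, 2) = 121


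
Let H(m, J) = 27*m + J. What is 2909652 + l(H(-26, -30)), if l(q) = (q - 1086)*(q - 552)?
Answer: 5243964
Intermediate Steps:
H(m, J) = J + 27*m
l(q) = (-1086 + q)*(-552 + q)
2909652 + l(H(-26, -30)) = 2909652 + (599472 + (-30 + 27*(-26))**2 - 1638*(-30 + 27*(-26))) = 2909652 + (599472 + (-30 - 702)**2 - 1638*(-30 - 702)) = 2909652 + (599472 + (-732)**2 - 1638*(-732)) = 2909652 + (599472 + 535824 + 1199016) = 2909652 + 2334312 = 5243964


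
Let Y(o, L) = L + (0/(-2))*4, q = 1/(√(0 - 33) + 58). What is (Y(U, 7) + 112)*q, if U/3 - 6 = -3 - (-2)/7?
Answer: 6902/3397 - 119*I*√33/3397 ≈ 2.0318 - 0.20124*I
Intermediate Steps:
U = 69/7 (U = 18 + 3*(-3 - (-2)/7) = 18 + 3*(-3 - 1*(-2/7)) = 18 + 3*(-3 + 2/7) = 18 + 3*(-19/7) = 18 - 57/7 = 69/7 ≈ 9.8571)
q = 1/(58 + I*√33) (q = 1/(√(-33) + 58) = 1/(I*√33 + 58) = 1/(58 + I*√33) ≈ 0.017074 - 0.0016911*I)
Y(o, L) = L (Y(o, L) = L + (0*(-½))*4 = L + 0*4 = L + 0 = L)
(Y(U, 7) + 112)*q = (7 + 112)*(58/3397 - I*√33/3397) = 119*(58/3397 - I*√33/3397) = 6902/3397 - 119*I*√33/3397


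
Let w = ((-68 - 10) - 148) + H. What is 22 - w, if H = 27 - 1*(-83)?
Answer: 138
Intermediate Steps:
H = 110 (H = 27 + 83 = 110)
w = -116 (w = ((-68 - 10) - 148) + 110 = (-78 - 148) + 110 = -226 + 110 = -116)
22 - w = 22 - 1*(-116) = 22 + 116 = 138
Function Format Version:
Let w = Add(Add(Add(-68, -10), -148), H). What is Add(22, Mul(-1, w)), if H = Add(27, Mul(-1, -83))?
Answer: 138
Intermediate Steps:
H = 110 (H = Add(27, 83) = 110)
w = -116 (w = Add(Add(Add(-68, -10), -148), 110) = Add(Add(-78, -148), 110) = Add(-226, 110) = -116)
Add(22, Mul(-1, w)) = Add(22, Mul(-1, -116)) = Add(22, 116) = 138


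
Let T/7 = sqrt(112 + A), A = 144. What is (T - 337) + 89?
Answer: -136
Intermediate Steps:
T = 112 (T = 7*sqrt(112 + 144) = 7*sqrt(256) = 7*16 = 112)
(T - 337) + 89 = (112 - 337) + 89 = -225 + 89 = -136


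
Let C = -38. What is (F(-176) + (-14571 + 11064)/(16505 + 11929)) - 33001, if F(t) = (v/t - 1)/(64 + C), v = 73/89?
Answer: -9099005402221/275717728 ≈ -33001.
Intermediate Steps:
v = 73/89 (v = 73*(1/89) = 73/89 ≈ 0.82022)
F(t) = -1/26 + 73/(2314*t) (F(t) = (73/(89*t) - 1)/(64 - 38) = (-1 + 73/(89*t))/26 = (-1 + 73/(89*t))*(1/26) = -1/26 + 73/(2314*t))
(F(-176) + (-14571 + 11064)/(16505 + 11929)) - 33001 = ((1/2314)*(73 - 89*(-176))/(-176) + (-14571 + 11064)/(16505 + 11929)) - 33001 = ((1/2314)*(-1/176)*(73 + 15664) - 3507/28434) - 33001 = ((1/2314)*(-1/176)*15737 - 3507*1/28434) - 33001 = (-15737/407264 - 167/1354) - 33001 = -44660493/275717728 - 33001 = -9099005402221/275717728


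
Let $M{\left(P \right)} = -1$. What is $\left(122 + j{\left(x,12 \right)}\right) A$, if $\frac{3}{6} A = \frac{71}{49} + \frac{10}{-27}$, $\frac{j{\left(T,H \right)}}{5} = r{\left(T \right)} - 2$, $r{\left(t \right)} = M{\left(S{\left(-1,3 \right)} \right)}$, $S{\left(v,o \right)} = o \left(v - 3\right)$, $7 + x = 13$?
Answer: $\frac{305378}{1323} \approx 230.82$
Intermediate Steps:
$x = 6$ ($x = -7 + 13 = 6$)
$S{\left(v,o \right)} = o \left(-3 + v\right)$
$r{\left(t \right)} = -1$
$j{\left(T,H \right)} = -15$ ($j{\left(T,H \right)} = 5 \left(-1 - 2\right) = 5 \left(-3\right) = -15$)
$A = \frac{2854}{1323}$ ($A = 2 \left(\frac{71}{49} + \frac{10}{-27}\right) = 2 \left(71 \cdot \frac{1}{49} + 10 \left(- \frac{1}{27}\right)\right) = 2 \left(\frac{71}{49} - \frac{10}{27}\right) = 2 \cdot \frac{1427}{1323} = \frac{2854}{1323} \approx 2.1572$)
$\left(122 + j{\left(x,12 \right)}\right) A = \left(122 - 15\right) \frac{2854}{1323} = 107 \cdot \frac{2854}{1323} = \frac{305378}{1323}$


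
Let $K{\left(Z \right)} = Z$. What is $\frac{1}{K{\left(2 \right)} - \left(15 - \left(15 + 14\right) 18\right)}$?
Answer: $\frac{1}{509} \approx 0.0019646$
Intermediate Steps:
$\frac{1}{K{\left(2 \right)} - \left(15 - \left(15 + 14\right) 18\right)} = \frac{1}{2 - \left(15 - \left(15 + 14\right) 18\right)} = \frac{1}{2 + \left(29 \cdot 18 - 15\right)} = \frac{1}{2 + \left(522 - 15\right)} = \frac{1}{2 + 507} = \frac{1}{509}$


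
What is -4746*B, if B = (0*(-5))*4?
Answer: 0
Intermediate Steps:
B = 0 (B = 0*4 = 0)
-4746*B = -4746*0 = 0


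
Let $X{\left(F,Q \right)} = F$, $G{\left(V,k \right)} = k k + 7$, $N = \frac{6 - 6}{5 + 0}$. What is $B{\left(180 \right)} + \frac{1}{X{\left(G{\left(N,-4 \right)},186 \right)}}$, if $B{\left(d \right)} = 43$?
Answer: $\frac{990}{23} \approx 43.043$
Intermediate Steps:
$N = 0$ ($N = \frac{0}{5} = 0 \cdot \frac{1}{5} = 0$)
$G{\left(V,k \right)} = 7 + k^{2}$ ($G{\left(V,k \right)} = k^{2} + 7 = 7 + k^{2}$)
$B{\left(180 \right)} + \frac{1}{X{\left(G{\left(N,-4 \right)},186 \right)}} = 43 + \frac{1}{7 + \left(-4\right)^{2}} = 43 + \frac{1}{7 + 16} = 43 + \frac{1}{23} = \frac{990}{23}$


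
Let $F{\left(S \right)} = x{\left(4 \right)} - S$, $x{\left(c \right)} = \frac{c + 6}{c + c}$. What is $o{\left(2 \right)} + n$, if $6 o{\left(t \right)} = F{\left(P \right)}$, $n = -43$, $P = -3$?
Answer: $- \frac{1015}{24} \approx -42.292$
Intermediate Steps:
$x{\left(c \right)} = \frac{6 + c}{2 c}$
$F{\left(S \right)} = \frac{5}{4} - S$ ($F{\left(S \right)} = \frac{6 + 4}{2 \cdot 4} - S = \frac{1}{2} \cdot \frac{1}{4} \cdot 10 - S = \frac{5}{4} - S$)
$o{\left(t \right)} = \frac{17}{24}$ ($o{\left(t \right)} = \frac{\frac{5}{4} - -3}{6} = \frac{\frac{5}{4} + 3}{6} = \frac{1}{6} \cdot \frac{17}{4} = \frac{17}{24}$)
$o{\left(2 \right)} + n = \frac{17}{24} - 43 = - \frac{1015}{24}$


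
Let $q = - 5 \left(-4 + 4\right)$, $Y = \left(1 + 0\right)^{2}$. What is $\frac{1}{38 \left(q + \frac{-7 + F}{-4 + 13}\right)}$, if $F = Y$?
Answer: $- \frac{3}{76} \approx -0.039474$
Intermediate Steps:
$Y = 1$ ($Y = 1^{2} = 1$)
$F = 1$
$q = 0$ ($q = \left(-5\right) 0 = 0$)
$\frac{1}{38 \left(q + \frac{-7 + F}{-4 + 13}\right)} = \frac{1}{38 \left(0 + \frac{-7 + 1}{-4 + 13}\right)} = \frac{1}{38 \left(0 - \frac{6}{9}\right)} = \frac{1}{38 \left(0 - \frac{2}{3}\right)} = \frac{1}{38 \left(- \frac{2}{3}\right)} = \frac{1}{- \frac{76}{3}} = - \frac{3}{76}$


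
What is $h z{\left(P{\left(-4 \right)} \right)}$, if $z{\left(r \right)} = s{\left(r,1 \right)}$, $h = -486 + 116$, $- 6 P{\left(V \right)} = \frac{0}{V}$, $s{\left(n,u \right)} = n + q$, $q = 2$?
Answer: $-740$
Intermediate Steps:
$s{\left(n,u \right)} = 2 + n$ ($s{\left(n,u \right)} = n + 2 = 2 + n$)
$P{\left(V \right)} = 0$ ($P{\left(V \right)} = - \frac{0 \frac{1}{V}}{6} = \left(- \frac{1}{6}\right) 0 = 0$)
$h = -370$
$z{\left(r \right)} = 2 + r$
$h z{\left(P{\left(-4 \right)} \right)} = - 370 \left(2 + 0\right) = \left(-370\right) 2 = -740$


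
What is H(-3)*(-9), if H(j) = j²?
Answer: -81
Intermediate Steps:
H(-3)*(-9) = (-3)²*(-9) = 9*(-9) = -81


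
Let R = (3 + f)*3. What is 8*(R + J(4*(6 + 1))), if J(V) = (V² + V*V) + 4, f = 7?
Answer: 12816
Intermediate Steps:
J(V) = 4 + 2*V² (J(V) = (V² + V²) + 4 = 2*V² + 4 = 4 + 2*V²)
R = 30 (R = (3 + 7)*3 = 10*3 = 30)
8*(R + J(4*(6 + 1))) = 8*(30 + (4 + 2*(4*(6 + 1))²)) = 8*(30 + (4 + 2*(4*7)²)) = 8*(30 + (4 + 2*28²)) = 8*(30 + (4 + 2*784)) = 8*(30 + (4 + 1568)) = 8*(30 + 1572) = 8*1602 = 12816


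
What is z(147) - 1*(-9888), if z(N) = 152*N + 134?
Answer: 32366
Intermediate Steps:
z(N) = 134 + 152*N
z(147) - 1*(-9888) = (134 + 152*147) - 1*(-9888) = (134 + 22344) + 9888 = 22478 + 9888 = 32366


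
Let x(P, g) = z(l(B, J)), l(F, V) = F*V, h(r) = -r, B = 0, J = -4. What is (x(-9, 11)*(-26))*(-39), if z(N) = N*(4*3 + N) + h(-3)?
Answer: 3042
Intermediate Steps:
z(N) = 3 + N*(12 + N) (z(N) = N*(4*3 + N) - 1*(-3) = N*(12 + N) + 3 = 3 + N*(12 + N))
x(P, g) = 3 (x(P, g) = 3 + (0*(-4))² + 12*(0*(-4)) = 3 + 0² + 12*0 = 3 + 0 + 0 = 3)
(x(-9, 11)*(-26))*(-39) = (3*(-26))*(-39) = -78*(-39) = 3042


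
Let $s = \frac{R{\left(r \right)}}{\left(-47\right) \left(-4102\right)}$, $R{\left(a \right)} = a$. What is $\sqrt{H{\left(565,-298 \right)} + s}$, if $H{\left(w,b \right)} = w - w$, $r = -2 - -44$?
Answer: $\frac{\sqrt{41313}}{13771} \approx 0.01476$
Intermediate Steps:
$r = 42$ ($r = -2 + 44 = 42$)
$H{\left(w,b \right)} = 0$
$s = \frac{3}{13771}$ ($s = \frac{42}{\left(-47\right) \left(-4102\right)} = \frac{42}{192794} = 42 \cdot \frac{1}{192794} = \frac{3}{13771} \approx 0.00021785$)
$\sqrt{H{\left(565,-298 \right)} + s} = \sqrt{0 + \frac{3}{13771}} = \sqrt{\frac{3}{13771}} = \frac{\sqrt{41313}}{13771}$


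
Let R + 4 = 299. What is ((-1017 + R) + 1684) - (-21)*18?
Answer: 1340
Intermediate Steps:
R = 295 (R = -4 + 299 = 295)
((-1017 + R) + 1684) - (-21)*18 = ((-1017 + 295) + 1684) - (-21)*18 = (-722 + 1684) - 1*(-378) = 962 + 378 = 1340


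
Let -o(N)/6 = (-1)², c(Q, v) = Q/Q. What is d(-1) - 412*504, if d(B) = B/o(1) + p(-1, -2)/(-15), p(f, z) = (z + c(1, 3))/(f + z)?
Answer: -18688307/90 ≈ -2.0765e+5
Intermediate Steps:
c(Q, v) = 1
o(N) = -6 (o(N) = -6*(-1)² = -6*1 = -6)
p(f, z) = (1 + z)/(f + z) (p(f, z) = (z + 1)/(f + z) = (1 + z)/(f + z))
d(B) = -1/45 - B/6 (d(B) = B/(-6) + ((1 - 2)/(-1 - 2))/(-15) = B*(-⅙) + (-1/(-3))*(-1/15) = -B/6 - ⅓*(-1)*(-1/15) = -B/6 + (⅓)*(-1/15) = -B/6 - 1/45 = -1/45 - B/6)
d(-1) - 412*504 = (-1/45 - ⅙*(-1)) - 412*504 = (-1/45 + ⅙) - 207648 = 13/90 - 207648 = -18688307/90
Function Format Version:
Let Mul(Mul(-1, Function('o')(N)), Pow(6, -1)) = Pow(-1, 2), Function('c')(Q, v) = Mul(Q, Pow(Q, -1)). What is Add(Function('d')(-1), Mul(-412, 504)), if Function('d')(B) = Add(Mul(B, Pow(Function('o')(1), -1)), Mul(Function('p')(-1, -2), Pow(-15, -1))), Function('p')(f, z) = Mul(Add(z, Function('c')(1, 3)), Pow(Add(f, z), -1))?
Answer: Rational(-18688307, 90) ≈ -2.0765e+5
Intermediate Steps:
Function('c')(Q, v) = 1
Function('o')(N) = -6 (Function('o')(N) = Mul(-6, Pow(-1, 2)) = Mul(-6, 1) = -6)
Function('p')(f, z) = Mul(Pow(Add(f, z), -1), Add(1, z)) (Function('p')(f, z) = Mul(Add(z, 1), Pow(Add(f, z), -1)) = Mul(Add(1, z), Pow(Add(f, z), -1)) = Mul(Pow(Add(f, z), -1), Add(1, z)))
Function('d')(B) = Add(Rational(-1, 45), Mul(Rational(-1, 6), B)) (Function('d')(B) = Add(Mul(B, Pow(-6, -1)), Mul(Mul(Pow(Add(-1, -2), -1), Add(1, -2)), Pow(-15, -1))) = Add(Mul(B, Rational(-1, 6)), Mul(Mul(Pow(-3, -1), -1), Rational(-1, 15))) = Add(Mul(Rational(-1, 6), B), Mul(Mul(Rational(-1, 3), -1), Rational(-1, 15))) = Add(Mul(Rational(-1, 6), B), Mul(Rational(1, 3), Rational(-1, 15))) = Add(Mul(Rational(-1, 6), B), Rational(-1, 45)) = Add(Rational(-1, 45), Mul(Rational(-1, 6), B)))
Add(Function('d')(-1), Mul(-412, 504)) = Add(Add(Rational(-1, 45), Mul(Rational(-1, 6), -1)), Mul(-412, 504)) = Add(Add(Rational(-1, 45), Rational(1, 6)), -207648) = Add(Rational(13, 90), -207648) = Rational(-18688307, 90)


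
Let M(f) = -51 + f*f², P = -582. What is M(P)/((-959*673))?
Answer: 197137419/645407 ≈ 305.45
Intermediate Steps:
M(f) = -51 + f³
M(P)/((-959*673)) = (-51 + (-582)³)/((-959*673)) = (-51 - 197137368)/(-645407) = -197137419*(-1/645407) = 197137419/645407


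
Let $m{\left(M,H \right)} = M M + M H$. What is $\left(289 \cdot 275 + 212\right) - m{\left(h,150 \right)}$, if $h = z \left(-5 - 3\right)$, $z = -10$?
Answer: $61287$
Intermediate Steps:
$h = 80$ ($h = - 10 \left(-5 - 3\right) = \left(-10\right) \left(-8\right) = 80$)
$m{\left(M,H \right)} = M^{2} + H M$
$\left(289 \cdot 275 + 212\right) - m{\left(h,150 \right)} = \left(289 \cdot 275 + 212\right) - 80 \left(150 + 80\right) = \left(79475 + 212\right) - 80 \cdot 230 = 79687 - 18400 = 61287$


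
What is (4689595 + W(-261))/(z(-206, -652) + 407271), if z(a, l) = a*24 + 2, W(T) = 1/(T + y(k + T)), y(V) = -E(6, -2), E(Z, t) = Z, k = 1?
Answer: 1252121864/107421843 ≈ 11.656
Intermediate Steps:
y(V) = -6 (y(V) = -1*6 = -6)
W(T) = 1/(-6 + T) (W(T) = 1/(T - 6) = 1/(-6 + T))
z(a, l) = 2 + 24*a (z(a, l) = 24*a + 2 = 2 + 24*a)
(4689595 + W(-261))/(z(-206, -652) + 407271) = (4689595 + 1/(-6 - 261))/((2 + 24*(-206)) + 407271) = (4689595 + 1/(-267))/((2 - 4944) + 407271) = (4689595 - 1/267)/(-4942 + 407271) = (1252121864/267)/402329 = (1252121864/267)*(1/402329) = 1252121864/107421843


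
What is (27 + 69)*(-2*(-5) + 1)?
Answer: 1056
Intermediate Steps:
(27 + 69)*(-2*(-5) + 1) = 96*(10 + 1) = 96*11 = 1056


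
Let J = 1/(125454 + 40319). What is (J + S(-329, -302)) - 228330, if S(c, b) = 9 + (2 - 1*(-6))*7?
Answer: -37840173844/165773 ≈ -2.2827e+5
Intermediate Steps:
S(c, b) = 65 (S(c, b) = 9 + (2 + 6)*7 = 9 + 8*7 = 9 + 56 = 65)
J = 1/165773 ≈ 6.0323e-6
(J + S(-329, -302)) - 228330 = (1/165773 + 65) - 228330 = 10775246/165773 - 228330 = -37840173844/165773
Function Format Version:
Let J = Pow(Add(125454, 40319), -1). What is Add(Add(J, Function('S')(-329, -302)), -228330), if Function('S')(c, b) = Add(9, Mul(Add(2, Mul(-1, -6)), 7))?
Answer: Rational(-37840173844, 165773) ≈ -2.2827e+5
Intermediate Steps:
Function('S')(c, b) = 65 (Function('S')(c, b) = Add(9, Mul(Add(2, 6), 7)) = Add(9, Mul(8, 7)) = Add(9, 56) = 65)
J = Rational(1, 165773) (J = Pow(165773, -1) = Rational(1, 165773) ≈ 6.0323e-6)
Add(Add(J, Function('S')(-329, -302)), -228330) = Add(Add(Rational(1, 165773), 65), -228330) = Add(Rational(10775246, 165773), -228330) = Rational(-37840173844, 165773)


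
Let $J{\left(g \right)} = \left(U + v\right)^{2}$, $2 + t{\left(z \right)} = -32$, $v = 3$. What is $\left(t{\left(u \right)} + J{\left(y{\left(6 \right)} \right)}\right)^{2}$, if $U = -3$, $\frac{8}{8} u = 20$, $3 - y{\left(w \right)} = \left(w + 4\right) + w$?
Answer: $1156$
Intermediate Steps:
$y{\left(w \right)} = -1 - 2 w$ ($y{\left(w \right)} = 3 - \left(\left(w + 4\right) + w\right) = 3 - \left(\left(4 + w\right) + w\right) = 3 - \left(4 + 2 w\right) = -1 - 2 w$)
$u = 20$
$t{\left(z \right)} = -34$ ($t{\left(z \right)} = -2 - 32 = -34$)
$J{\left(g \right)} = 0$ ($J{\left(g \right)} = \left(-3 + 3\right)^{2} = 0^{2} = 0$)
$\left(t{\left(u \right)} + J{\left(y{\left(6 \right)} \right)}\right)^{2} = \left(-34 + 0\right)^{2} = \left(-34\right)^{2} = 1156$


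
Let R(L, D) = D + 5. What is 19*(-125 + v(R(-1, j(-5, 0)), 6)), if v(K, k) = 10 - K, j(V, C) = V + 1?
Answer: -2204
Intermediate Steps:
j(V, C) = 1 + V
R(L, D) = 5 + D
19*(-125 + v(R(-1, j(-5, 0)), 6)) = 19*(-125 + (10 - (5 + (1 - 5)))) = 19*(-125 + (10 - (5 - 4))) = 19*(-125 + (10 - 1*1)) = 19*(-125 + (10 - 1)) = 19*(-125 + 9) = 19*(-116) = -2204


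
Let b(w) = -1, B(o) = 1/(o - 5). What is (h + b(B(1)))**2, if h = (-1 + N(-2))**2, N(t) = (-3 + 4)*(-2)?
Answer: 64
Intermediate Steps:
B(o) = 1/(-5 + o)
N(t) = -2 (N(t) = 1*(-2) = -2)
h = 9 (h = (-1 - 2)**2 = (-3)**2 = 9)
(h + b(B(1)))**2 = (9 - 1)**2 = 8**2 = 64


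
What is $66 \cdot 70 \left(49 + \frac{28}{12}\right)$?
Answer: $237160$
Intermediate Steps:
$66 \cdot 70 \left(49 + \frac{28}{12}\right) = 4620 \left(49 + 28 \cdot \frac{1}{12}\right) = 4620 \left(49 + \frac{7}{3}\right) = 4620 \cdot \frac{154}{3} = 237160$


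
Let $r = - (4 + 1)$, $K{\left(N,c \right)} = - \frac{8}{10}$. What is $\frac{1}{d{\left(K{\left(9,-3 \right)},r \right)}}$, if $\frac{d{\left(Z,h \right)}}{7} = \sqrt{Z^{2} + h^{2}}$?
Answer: $\frac{5 \sqrt{641}}{4487} \approx 0.028213$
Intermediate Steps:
$K{\left(N,c \right)} = - \frac{4}{5}$ ($K{\left(N,c \right)} = \left(-8\right) \frac{1}{10} = - \frac{4}{5}$)
$r = -5$ ($r = \left(-1\right) 5 = -5$)
$d{\left(Z,h \right)} = 7 \sqrt{Z^{2} + h^{2}}$
$\frac{1}{d{\left(K{\left(9,-3 \right)},r \right)}} = \frac{1}{7 \sqrt{\left(- \frac{4}{5}\right)^{2} + \left(-5\right)^{2}}} = \frac{1}{7 \sqrt{\frac{16}{25} + 25}} = \frac{1}{7 \sqrt{\frac{641}{25}}} = \frac{1}{7 \frac{\sqrt{641}}{5}} = \frac{1}{\frac{7}{5} \sqrt{641}} = \frac{5 \sqrt{641}}{4487}$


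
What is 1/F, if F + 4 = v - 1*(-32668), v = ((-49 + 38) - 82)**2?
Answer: 1/41313 ≈ 2.4205e-5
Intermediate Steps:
v = 8649 (v = (-11 - 82)**2 = (-93)**2 = 8649)
F = 41313 (F = -4 + (8649 - 1*(-32668)) = -4 + (8649 + 32668) = -4 + 41317 = 41313)
1/F = 1/41313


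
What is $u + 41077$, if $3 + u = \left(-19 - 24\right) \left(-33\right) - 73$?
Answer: $42420$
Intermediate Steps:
$u = 1343$ ($u = -3 - \left(73 - \left(-19 - 24\right) \left(-33\right)\right) = -3 - -1346 = -3 + \left(1419 - 73\right) = -3 + 1346 = 1343$)
$u + 41077 = 1343 + 41077 = 42420$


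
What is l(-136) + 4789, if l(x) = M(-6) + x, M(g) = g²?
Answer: 4689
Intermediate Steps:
l(x) = 36 + x (l(x) = (-6)² + x = 36 + x)
l(-136) + 4789 = (36 - 136) + 4789 = -100 + 4789 = 4689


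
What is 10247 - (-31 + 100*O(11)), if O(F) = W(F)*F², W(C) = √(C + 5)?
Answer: -38122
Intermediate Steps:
W(C) = √(5 + C)
O(F) = F²*√(5 + F) (O(F) = √(5 + F)*F² = F²*√(5 + F))
10247 - (-31 + 100*O(11)) = 10247 - (-31 + 100*(11²*√(5 + 11))) = 10247 - (-31 + 100*(121*√16)) = 10247 - (-31 + 100*(121*4)) = 10247 - (-31 + 100*484) = 10247 - (-31 + 48400) = 10247 - 1*48369 = 10247 - 48369 = -38122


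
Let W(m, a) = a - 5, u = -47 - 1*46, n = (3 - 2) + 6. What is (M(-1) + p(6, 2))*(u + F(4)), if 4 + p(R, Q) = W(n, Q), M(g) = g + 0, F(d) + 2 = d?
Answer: 728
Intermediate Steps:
n = 7 (n = 1 + 6 = 7)
F(d) = -2 + d
u = -93 (u = -47 - 46 = -93)
W(m, a) = -5 + a
M(g) = g
p(R, Q) = -9 + Q (p(R, Q) = -4 + (-5 + Q) = -9 + Q)
(M(-1) + p(6, 2))*(u + F(4)) = (-1 + (-9 + 2))*(-93 + (-2 + 4)) = (-1 - 7)*(-93 + 2) = -8*(-91) = 728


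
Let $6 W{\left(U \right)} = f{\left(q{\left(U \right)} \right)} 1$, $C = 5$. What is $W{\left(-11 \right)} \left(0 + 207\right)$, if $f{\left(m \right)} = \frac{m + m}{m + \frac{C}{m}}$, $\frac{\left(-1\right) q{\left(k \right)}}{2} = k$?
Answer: $\frac{11132}{163} \approx 68.294$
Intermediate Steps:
$q{\left(k \right)} = - 2 k$
$f{\left(m \right)} = \frac{2 m}{m + \frac{5}{m}}$ ($f{\left(m \right)} = \frac{m + m}{m + \frac{5}{m}} = \frac{2 m}{m + \frac{5}{m}}$)
$W{\left(U \right)} = \frac{4 U^{2}}{3 \left(5 + 4 U^{2}\right)}$ ($W{\left(U \right)} = \frac{\frac{2 \left(- 2 U\right)^{2}}{5 + \left(- 2 U\right)^{2}} \cdot 1}{6} = \frac{\frac{2 \cdot 4 U^{2}}{5 + 4 U^{2}} \cdot 1}{6} = \frac{\frac{8 U^{2}}{5 + 4 U^{2}} \cdot 1}{6} = \frac{8 U^{2} \frac{1}{5 + 4 U^{2}}}{6} = \frac{4 U^{2}}{3 \left(5 + 4 U^{2}\right)}$)
$W{\left(-11 \right)} \left(0 + 207\right) = \frac{4 \left(-11\right)^{2}}{3 \left(5 + 4 \left(-11\right)^{2}\right)} \left(0 + 207\right) = \frac{4}{3} \cdot 121 \frac{1}{5 + 4 \cdot 121} \cdot 207 = \frac{4}{3} \cdot 121 \frac{1}{5 + 484} \cdot 207 = \frac{4}{3} \cdot 121 \cdot \frac{1}{489} \cdot 207 = \frac{484}{1467} \cdot 207 = \frac{11132}{163}$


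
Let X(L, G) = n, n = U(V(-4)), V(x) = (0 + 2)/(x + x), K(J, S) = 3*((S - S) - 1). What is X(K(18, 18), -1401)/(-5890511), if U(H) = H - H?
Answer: 0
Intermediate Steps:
K(J, S) = -3 (K(J, S) = 3*(0 - 1) = 3*(-1) = -3)
V(x) = 1/x (V(x) = 2/((2*x)) = 2*(1/(2*x)) = 1/x)
U(H) = 0
n = 0
X(L, G) = 0
X(K(18, 18), -1401)/(-5890511) = 0/(-5890511) = 0*(-1/5890511) = 0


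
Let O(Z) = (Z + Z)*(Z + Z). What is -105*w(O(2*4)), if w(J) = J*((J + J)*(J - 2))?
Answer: -3495690240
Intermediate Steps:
O(Z) = 4*Z² (O(Z) = (2*Z)*(2*Z) = 4*Z²)
w(J) = 2*J²*(-2 + J) (w(J) = J*((2*J)*(-2 + J)) = J*(2*J*(-2 + J)) = 2*J²*(-2 + J))
-105*w(O(2*4)) = -210*(4*(2*4)²)²*(-2 + 4*(2*4)²) = -210*(4*8²)²*(-2 + 4*8²) = -210*(4*64)²*(-2 + 4*64) = -210*256²*(-2 + 256) = -210*65536*254 = -105*33292288 = -3495690240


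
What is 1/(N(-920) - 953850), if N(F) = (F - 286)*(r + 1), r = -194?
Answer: -1/721092 ≈ -1.3868e-6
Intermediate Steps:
N(F) = 55198 - 193*F (N(F) = (F - 286)*(-194 + 1) = (-286 + F)*(-193) = 55198 - 193*F)
1/(N(-920) - 953850) = 1/((55198 - 193*(-920)) - 953850) = 1/((55198 + 177560) - 953850) = 1/(232758 - 953850) = 1/(-721092) = -1/721092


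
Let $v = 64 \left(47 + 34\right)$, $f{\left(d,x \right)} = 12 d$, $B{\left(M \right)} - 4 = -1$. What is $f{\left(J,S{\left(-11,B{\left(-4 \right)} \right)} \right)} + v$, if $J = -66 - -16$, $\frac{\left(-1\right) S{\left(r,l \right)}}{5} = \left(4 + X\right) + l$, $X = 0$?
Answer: $4584$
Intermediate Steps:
$B{\left(M \right)} = 3$ ($B{\left(M \right)} = 4 - 1 = 3$)
$S{\left(r,l \right)} = -20 - 5 l$ ($S{\left(r,l \right)} = - 5 \left(\left(4 + 0\right) + l\right) = - 5 \left(4 + l\right) = -20 - 5 l$)
$J = -50$ ($J = -66 + 16 = -50$)
$v = 5184$ ($v = 64 \cdot 81 = 5184$)
$f{\left(J,S{\left(-11,B{\left(-4 \right)} \right)} \right)} + v = 12 \left(-50\right) + 5184 = -600 + 5184 = 4584$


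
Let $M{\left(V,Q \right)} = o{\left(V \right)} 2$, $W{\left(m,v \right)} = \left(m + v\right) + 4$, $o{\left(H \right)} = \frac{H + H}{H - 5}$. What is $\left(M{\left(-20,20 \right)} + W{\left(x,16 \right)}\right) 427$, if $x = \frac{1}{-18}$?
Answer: $\frac{889441}{90} \approx 9882.7$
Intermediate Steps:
$x = - \frac{1}{18} \approx -0.055556$
$o{\left(H \right)} = \frac{2 H}{-5 + H}$
$W{\left(m,v \right)} = 4 + m + v$
$M{\left(V,Q \right)} = \frac{4 V}{-5 + V}$ ($M{\left(V,Q \right)} = \frac{2 V}{-5 + V} 2 = \frac{4 V}{-5 + V}$)
$\left(M{\left(-20,20 \right)} + W{\left(x,16 \right)}\right) 427 = \left(4 \left(-20\right) \frac{1}{-5 - 20} + \left(4 - \frac{1}{18} + 16\right)\right) 427 = \left(4 \left(-20\right) \frac{1}{-25} + \frac{359}{18}\right) 427 = \left(4 \left(-20\right) \left(- \frac{1}{25}\right) + \frac{359}{18}\right) 427 = \left(\frac{16}{5} + \frac{359}{18}\right) 427 = \frac{2083}{90} \cdot 427 = \frac{889441}{90}$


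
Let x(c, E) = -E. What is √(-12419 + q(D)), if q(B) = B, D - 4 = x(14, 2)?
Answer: I*√12417 ≈ 111.43*I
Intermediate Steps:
D = 2 (D = 4 - 1*2 = 4 - 2 = 2)
√(-12419 + q(D)) = √(-12419 + 2) = √(-12417) = I*√12417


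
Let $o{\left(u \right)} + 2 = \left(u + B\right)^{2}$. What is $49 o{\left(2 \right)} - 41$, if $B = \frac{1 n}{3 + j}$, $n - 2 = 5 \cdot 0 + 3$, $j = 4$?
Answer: $222$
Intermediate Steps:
$n = 5$ ($n = 2 + \left(5 \cdot 0 + 3\right) = 2 + \left(0 + 3\right) = 2 + 3 = 5$)
$B = \frac{5}{7}$ ($B = \frac{1 \cdot 5}{3 + 4} = \frac{5}{7} \approx 0.71429$)
$o{\left(u \right)} = -2 + \left(\frac{5}{7} + u\right)^{2}$ ($o{\left(u \right)} = -2 + \left(u + \frac{5}{7}\right)^{2} = -2 + \left(\frac{5}{7} + u\right)^{2}$)
$49 o{\left(2 \right)} - 41 = 49 \left(-2 + \frac{\left(5 + 7 \cdot 2\right)^{2}}{49}\right) - 41 = 49 \left(-2 + \frac{\left(5 + 14\right)^{2}}{49}\right) - 41 = 49 \left(-2 + \frac{19^{2}}{49}\right) - 41 = 49 \left(-2 + \frac{1}{49} \cdot 361\right) - 41 = 49 \left(-2 + \frac{361}{49}\right) - 41 = 49 \cdot \frac{263}{49} - 41 = 263 - 41 = 222$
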